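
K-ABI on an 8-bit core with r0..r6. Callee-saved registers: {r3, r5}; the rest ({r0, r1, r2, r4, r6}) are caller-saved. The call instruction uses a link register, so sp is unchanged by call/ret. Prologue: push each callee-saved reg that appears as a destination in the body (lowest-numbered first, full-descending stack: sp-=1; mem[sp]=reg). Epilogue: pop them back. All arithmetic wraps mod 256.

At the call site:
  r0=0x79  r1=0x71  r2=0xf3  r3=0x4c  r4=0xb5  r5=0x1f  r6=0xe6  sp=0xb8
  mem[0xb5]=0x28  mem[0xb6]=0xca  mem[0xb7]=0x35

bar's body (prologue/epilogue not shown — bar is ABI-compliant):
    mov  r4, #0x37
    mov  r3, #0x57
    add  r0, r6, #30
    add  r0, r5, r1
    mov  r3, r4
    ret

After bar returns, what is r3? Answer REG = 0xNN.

REG = 0x4c

prologue: push r3 -> mem[0xb7]=0x4c, sp=0xb7
body[0] mov  r4, #0x37 -> r4=0x37
body[1] mov  r3, #0x57 -> r3=0x57
body[2] add  r0, r6, #30 -> r0=0x04
body[3] add  r0, r5, r1 -> r0=0x90
body[4] mov  r3, r4 -> r3=0x37
epilogue: pop r3=0x4c, sp=0xb8
r3 is callee-saved -> restored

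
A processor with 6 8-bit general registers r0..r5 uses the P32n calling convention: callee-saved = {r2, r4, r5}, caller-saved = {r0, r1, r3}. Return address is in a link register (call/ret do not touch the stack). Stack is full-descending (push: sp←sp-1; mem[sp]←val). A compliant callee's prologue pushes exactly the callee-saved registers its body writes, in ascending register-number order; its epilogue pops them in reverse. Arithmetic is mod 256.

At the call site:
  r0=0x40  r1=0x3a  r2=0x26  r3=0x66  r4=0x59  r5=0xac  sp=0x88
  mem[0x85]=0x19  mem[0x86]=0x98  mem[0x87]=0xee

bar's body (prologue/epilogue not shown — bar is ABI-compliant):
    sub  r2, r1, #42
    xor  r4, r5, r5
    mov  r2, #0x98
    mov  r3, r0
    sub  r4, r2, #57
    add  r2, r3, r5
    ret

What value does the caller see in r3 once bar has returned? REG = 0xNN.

prologue: push r2 → mem[0x87]=0x26, sp=0x87
prologue: push r4 → mem[0x86]=0x59, sp=0x86
body[0] sub  r2, r1, #42 → r2=0x10
body[1] xor  r4, r5, r5 → r4=0x00
body[2] mov  r2, #0x98 → r2=0x98
body[3] mov  r3, r0 → r3=0x40
body[4] sub  r4, r2, #57 → r4=0x5f
body[5] add  r2, r3, r5 → r2=0xec
epilogue: pop r4=0x59, sp=0x87
epilogue: pop r2=0x26, sp=0x88
r3 is caller-saved → body value

REG = 0x40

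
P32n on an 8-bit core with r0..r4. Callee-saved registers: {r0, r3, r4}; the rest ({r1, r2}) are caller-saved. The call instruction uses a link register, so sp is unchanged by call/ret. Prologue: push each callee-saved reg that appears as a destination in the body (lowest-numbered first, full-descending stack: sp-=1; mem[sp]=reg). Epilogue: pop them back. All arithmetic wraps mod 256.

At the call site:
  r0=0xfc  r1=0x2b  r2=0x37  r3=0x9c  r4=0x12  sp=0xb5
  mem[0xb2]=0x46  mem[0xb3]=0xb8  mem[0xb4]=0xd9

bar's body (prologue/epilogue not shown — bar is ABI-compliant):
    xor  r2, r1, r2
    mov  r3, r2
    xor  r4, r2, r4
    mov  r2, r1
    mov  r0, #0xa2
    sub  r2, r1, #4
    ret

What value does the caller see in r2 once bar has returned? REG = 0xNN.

prologue: push r0 -> mem[0xb4]=0xfc, sp=0xb4
prologue: push r3 -> mem[0xb3]=0x9c, sp=0xb3
prologue: push r4 -> mem[0xb2]=0x12, sp=0xb2
body[0] xor  r2, r1, r2 -> r2=0x1c
body[1] mov  r3, r2 -> r3=0x1c
body[2] xor  r4, r2, r4 -> r4=0x0e
body[3] mov  r2, r1 -> r2=0x2b
body[4] mov  r0, #0xa2 -> r0=0xa2
body[5] sub  r2, r1, #4 -> r2=0x27
epilogue: pop r4=0x12, sp=0xb3
epilogue: pop r3=0x9c, sp=0xb4
epilogue: pop r0=0xfc, sp=0xb5
r2 is caller-saved -> body value

REG = 0x27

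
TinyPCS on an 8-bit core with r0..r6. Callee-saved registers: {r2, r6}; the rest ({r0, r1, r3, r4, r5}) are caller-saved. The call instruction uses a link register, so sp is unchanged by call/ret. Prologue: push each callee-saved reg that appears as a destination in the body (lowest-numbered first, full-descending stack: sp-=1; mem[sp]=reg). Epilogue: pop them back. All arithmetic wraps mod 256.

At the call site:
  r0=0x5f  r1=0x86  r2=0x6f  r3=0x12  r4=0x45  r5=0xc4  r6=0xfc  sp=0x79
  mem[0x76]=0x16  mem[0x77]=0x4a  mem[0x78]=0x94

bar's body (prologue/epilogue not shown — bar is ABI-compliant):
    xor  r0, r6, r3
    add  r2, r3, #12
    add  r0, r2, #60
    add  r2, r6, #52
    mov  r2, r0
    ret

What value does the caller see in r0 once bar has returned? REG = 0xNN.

REG = 0x5a

prologue: push r2 -> mem[0x78]=0x6f, sp=0x78
body[0] xor  r0, r6, r3 -> r0=0xee
body[1] add  r2, r3, #12 -> r2=0x1e
body[2] add  r0, r2, #60 -> r0=0x5a
body[3] add  r2, r6, #52 -> r2=0x30
body[4] mov  r2, r0 -> r2=0x5a
epilogue: pop r2=0x6f, sp=0x79
r0 is caller-saved -> body value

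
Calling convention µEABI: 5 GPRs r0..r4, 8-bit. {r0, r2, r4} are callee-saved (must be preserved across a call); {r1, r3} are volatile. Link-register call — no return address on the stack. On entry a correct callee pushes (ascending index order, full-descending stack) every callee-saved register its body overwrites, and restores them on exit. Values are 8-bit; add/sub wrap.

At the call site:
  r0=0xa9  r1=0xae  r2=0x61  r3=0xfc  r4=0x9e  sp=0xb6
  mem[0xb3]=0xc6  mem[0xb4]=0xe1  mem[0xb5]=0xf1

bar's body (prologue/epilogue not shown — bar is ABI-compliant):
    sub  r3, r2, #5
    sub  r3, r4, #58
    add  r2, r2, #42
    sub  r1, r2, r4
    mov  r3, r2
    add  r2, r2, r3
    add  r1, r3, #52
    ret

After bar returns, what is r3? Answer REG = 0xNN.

prologue: push r2 → mem[0xb5]=0x61, sp=0xb5
body[0] sub  r3, r2, #5 → r3=0x5c
body[1] sub  r3, r4, #58 → r3=0x64
body[2] add  r2, r2, #42 → r2=0x8b
body[3] sub  r1, r2, r4 → r1=0xed
body[4] mov  r3, r2 → r3=0x8b
body[5] add  r2, r2, r3 → r2=0x16
body[6] add  r1, r3, #52 → r1=0xbf
epilogue: pop r2=0x61, sp=0xb6
r3 is caller-saved → body value

REG = 0x8b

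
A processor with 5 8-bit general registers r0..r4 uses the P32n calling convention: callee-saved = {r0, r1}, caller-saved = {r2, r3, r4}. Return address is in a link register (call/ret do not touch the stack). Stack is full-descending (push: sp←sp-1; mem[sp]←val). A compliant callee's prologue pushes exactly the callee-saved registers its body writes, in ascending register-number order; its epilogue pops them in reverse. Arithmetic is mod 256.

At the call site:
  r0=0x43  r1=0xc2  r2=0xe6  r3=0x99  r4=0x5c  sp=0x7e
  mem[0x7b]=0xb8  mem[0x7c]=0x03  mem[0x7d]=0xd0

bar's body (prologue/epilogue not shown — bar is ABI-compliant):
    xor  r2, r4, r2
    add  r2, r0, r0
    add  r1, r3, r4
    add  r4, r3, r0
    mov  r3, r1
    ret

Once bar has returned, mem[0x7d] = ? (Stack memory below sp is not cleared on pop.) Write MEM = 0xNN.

prologue: push r1 → mem[0x7d]=0xc2, sp=0x7d
body[0] xor  r2, r4, r2 → r2=0xba
body[1] add  r2, r0, r0 → r2=0x86
body[2] add  r1, r3, r4 → r1=0xf5
body[3] add  r4, r3, r0 → r4=0xdc
body[4] mov  r3, r1 → r3=0xf5
epilogue: pop r1=0xc2, sp=0x7e
prologue pushed ['r1'] at ['0x7d']

MEM = 0xc2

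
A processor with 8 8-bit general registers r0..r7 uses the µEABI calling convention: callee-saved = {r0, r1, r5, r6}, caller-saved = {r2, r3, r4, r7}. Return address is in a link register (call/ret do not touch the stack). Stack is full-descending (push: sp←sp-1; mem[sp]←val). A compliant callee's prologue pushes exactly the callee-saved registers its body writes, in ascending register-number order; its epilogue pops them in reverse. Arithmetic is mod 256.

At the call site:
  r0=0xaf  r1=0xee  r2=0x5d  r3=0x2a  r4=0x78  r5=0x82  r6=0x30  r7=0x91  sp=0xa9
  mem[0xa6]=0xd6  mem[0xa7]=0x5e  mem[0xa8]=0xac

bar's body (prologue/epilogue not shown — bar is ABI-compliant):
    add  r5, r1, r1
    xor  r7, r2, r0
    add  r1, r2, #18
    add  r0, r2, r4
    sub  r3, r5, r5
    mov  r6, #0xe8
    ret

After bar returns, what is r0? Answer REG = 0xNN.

prologue: push r0 → mem[0xa8]=0xaf, sp=0xa8
prologue: push r1 → mem[0xa7]=0xee, sp=0xa7
prologue: push r5 → mem[0xa6]=0x82, sp=0xa6
prologue: push r6 → mem[0xa5]=0x30, sp=0xa5
body[0] add  r5, r1, r1 → r5=0xdc
body[1] xor  r7, r2, r0 → r7=0xf2
body[2] add  r1, r2, #18 → r1=0x6f
body[3] add  r0, r2, r4 → r0=0xd5
body[4] sub  r3, r5, r5 → r3=0x00
body[5] mov  r6, #0xe8 → r6=0xe8
epilogue: pop r6=0x30, sp=0xa6
epilogue: pop r5=0x82, sp=0xa7
epilogue: pop r1=0xee, sp=0xa8
epilogue: pop r0=0xaf, sp=0xa9
r0 is callee-saved → restored

REG = 0xaf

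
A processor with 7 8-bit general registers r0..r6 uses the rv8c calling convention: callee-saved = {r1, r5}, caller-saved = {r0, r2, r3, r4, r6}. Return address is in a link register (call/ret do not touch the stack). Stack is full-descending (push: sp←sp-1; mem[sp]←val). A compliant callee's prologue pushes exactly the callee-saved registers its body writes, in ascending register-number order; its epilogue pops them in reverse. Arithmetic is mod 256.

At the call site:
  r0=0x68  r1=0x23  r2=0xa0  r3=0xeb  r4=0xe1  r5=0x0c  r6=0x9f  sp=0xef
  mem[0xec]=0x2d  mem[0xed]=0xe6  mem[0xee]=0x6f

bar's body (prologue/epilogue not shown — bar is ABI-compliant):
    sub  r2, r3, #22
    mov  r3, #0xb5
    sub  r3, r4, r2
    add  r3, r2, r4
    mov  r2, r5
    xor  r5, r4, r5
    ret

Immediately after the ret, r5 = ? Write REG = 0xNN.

prologue: push r5 → mem[0xee]=0x0c, sp=0xee
body[0] sub  r2, r3, #22 → r2=0xd5
body[1] mov  r3, #0xb5 → r3=0xb5
body[2] sub  r3, r4, r2 → r3=0x0c
body[3] add  r3, r2, r4 → r3=0xb6
body[4] mov  r2, r5 → r2=0x0c
body[5] xor  r5, r4, r5 → r5=0xed
epilogue: pop r5=0x0c, sp=0xef
r5 is callee-saved → restored

REG = 0x0c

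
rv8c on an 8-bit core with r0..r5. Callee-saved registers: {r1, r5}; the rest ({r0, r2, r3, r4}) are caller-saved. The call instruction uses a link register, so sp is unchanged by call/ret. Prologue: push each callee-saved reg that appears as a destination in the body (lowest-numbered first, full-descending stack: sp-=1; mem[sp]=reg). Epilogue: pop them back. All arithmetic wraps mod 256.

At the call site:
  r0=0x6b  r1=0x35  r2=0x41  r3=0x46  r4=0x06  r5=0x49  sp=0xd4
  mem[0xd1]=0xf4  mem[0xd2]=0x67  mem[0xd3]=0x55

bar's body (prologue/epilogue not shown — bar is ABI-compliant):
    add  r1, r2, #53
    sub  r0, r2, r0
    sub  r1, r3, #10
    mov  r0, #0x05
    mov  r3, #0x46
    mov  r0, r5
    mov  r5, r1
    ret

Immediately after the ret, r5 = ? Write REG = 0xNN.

REG = 0x49

prologue: push r1 -> mem[0xd3]=0x35, sp=0xd3
prologue: push r5 -> mem[0xd2]=0x49, sp=0xd2
body[0] add  r1, r2, #53 -> r1=0x76
body[1] sub  r0, r2, r0 -> r0=0xd6
body[2] sub  r1, r3, #10 -> r1=0x3c
body[3] mov  r0, #0x05 -> r0=0x05
body[4] mov  r3, #0x46 -> r3=0x46
body[5] mov  r0, r5 -> r0=0x49
body[6] mov  r5, r1 -> r5=0x3c
epilogue: pop r5=0x49, sp=0xd3
epilogue: pop r1=0x35, sp=0xd4
r5 is callee-saved -> restored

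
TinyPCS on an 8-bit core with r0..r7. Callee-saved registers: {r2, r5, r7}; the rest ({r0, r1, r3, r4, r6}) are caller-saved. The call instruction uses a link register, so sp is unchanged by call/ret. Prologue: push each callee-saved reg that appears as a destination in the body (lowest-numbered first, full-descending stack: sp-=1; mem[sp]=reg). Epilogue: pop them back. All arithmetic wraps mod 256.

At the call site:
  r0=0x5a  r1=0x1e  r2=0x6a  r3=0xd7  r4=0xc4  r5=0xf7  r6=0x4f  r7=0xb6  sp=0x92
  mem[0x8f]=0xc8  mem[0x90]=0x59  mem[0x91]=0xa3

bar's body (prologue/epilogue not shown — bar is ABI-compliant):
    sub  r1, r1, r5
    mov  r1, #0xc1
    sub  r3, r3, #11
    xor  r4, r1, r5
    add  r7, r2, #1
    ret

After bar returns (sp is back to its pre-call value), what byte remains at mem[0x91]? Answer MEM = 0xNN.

MEM = 0xb6

prologue: push r7 -> mem[0x91]=0xb6, sp=0x91
body[0] sub  r1, r1, r5 -> r1=0x27
body[1] mov  r1, #0xc1 -> r1=0xc1
body[2] sub  r3, r3, #11 -> r3=0xcc
body[3] xor  r4, r1, r5 -> r4=0x36
body[4] add  r7, r2, #1 -> r7=0x6b
epilogue: pop r7=0xb6, sp=0x92
prologue pushed ['r7'] at ['0x91']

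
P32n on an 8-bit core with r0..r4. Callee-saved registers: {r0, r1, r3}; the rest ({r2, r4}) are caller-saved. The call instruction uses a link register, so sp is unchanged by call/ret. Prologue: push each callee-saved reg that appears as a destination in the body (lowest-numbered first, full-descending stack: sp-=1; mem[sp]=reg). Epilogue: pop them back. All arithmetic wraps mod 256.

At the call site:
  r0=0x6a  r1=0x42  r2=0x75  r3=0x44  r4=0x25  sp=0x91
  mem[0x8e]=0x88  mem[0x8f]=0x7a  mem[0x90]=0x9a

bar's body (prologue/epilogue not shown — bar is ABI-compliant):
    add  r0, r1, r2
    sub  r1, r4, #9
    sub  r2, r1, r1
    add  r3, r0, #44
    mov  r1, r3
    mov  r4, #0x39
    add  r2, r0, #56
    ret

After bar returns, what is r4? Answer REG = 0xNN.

REG = 0x39

prologue: push r0 -> mem[0x90]=0x6a, sp=0x90
prologue: push r1 -> mem[0x8f]=0x42, sp=0x8f
prologue: push r3 -> mem[0x8e]=0x44, sp=0x8e
body[0] add  r0, r1, r2 -> r0=0xb7
body[1] sub  r1, r4, #9 -> r1=0x1c
body[2] sub  r2, r1, r1 -> r2=0x00
body[3] add  r3, r0, #44 -> r3=0xe3
body[4] mov  r1, r3 -> r1=0xe3
body[5] mov  r4, #0x39 -> r4=0x39
body[6] add  r2, r0, #56 -> r2=0xef
epilogue: pop r3=0x44, sp=0x8f
epilogue: pop r1=0x42, sp=0x90
epilogue: pop r0=0x6a, sp=0x91
r4 is caller-saved -> body value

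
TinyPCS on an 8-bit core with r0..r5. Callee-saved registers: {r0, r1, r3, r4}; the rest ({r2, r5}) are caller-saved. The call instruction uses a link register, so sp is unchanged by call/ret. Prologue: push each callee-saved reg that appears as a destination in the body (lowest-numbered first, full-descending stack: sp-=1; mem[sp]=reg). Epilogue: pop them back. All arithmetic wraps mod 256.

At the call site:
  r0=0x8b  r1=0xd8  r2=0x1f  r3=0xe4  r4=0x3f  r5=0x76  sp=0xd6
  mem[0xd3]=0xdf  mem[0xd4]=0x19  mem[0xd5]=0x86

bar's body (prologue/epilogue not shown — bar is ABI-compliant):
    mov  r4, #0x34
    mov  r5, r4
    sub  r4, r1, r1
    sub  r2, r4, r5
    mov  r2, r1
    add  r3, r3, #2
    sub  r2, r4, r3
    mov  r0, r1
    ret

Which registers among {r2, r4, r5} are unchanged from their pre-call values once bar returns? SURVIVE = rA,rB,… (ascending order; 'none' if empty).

SURVIVE = r4

prologue: push r0 → mem[0xd5]=0x8b, sp=0xd5
prologue: push r3 → mem[0xd4]=0xe4, sp=0xd4
prologue: push r4 → mem[0xd3]=0x3f, sp=0xd3
body[0] mov  r4, #0x34 → r4=0x34
body[1] mov  r5, r4 → r5=0x34
body[2] sub  r4, r1, r1 → r4=0x00
body[3] sub  r2, r4, r5 → r2=0xcc
body[4] mov  r2, r1 → r2=0xd8
body[5] add  r3, r3, #2 → r3=0xe6
body[6] sub  r2, r4, r3 → r2=0x1a
body[7] mov  r0, r1 → r0=0xd8
epilogue: pop r4=0x3f, sp=0xd4
epilogue: pop r3=0xe4, sp=0xd5
epilogue: pop r0=0x8b, sp=0xd6
r2: caller-saved, written=True
r4: callee-saved, written=True
r5: caller-saved, written=True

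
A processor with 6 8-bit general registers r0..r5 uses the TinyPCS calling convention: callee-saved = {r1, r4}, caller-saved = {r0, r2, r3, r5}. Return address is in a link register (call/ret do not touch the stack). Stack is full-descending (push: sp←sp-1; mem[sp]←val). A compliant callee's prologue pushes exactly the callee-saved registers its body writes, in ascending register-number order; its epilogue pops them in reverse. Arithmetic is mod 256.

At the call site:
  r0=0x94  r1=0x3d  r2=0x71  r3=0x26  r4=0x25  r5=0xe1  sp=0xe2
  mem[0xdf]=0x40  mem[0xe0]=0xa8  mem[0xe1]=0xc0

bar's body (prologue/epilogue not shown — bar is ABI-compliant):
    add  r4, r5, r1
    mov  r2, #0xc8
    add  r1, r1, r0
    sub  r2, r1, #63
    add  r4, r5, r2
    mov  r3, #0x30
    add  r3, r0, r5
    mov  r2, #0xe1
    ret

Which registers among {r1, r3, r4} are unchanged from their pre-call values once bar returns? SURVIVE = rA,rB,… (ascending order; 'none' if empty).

prologue: push r1 -> mem[0xe1]=0x3d, sp=0xe1
prologue: push r4 -> mem[0xe0]=0x25, sp=0xe0
body[0] add  r4, r5, r1 -> r4=0x1e
body[1] mov  r2, #0xc8 -> r2=0xc8
body[2] add  r1, r1, r0 -> r1=0xd1
body[3] sub  r2, r1, #63 -> r2=0x92
body[4] add  r4, r5, r2 -> r4=0x73
body[5] mov  r3, #0x30 -> r3=0x30
body[6] add  r3, r0, r5 -> r3=0x75
body[7] mov  r2, #0xe1 -> r2=0xe1
epilogue: pop r4=0x25, sp=0xe1
epilogue: pop r1=0x3d, sp=0xe2
r1: callee-saved, written=True
r3: caller-saved, written=True
r4: callee-saved, written=True

SURVIVE = r1,r4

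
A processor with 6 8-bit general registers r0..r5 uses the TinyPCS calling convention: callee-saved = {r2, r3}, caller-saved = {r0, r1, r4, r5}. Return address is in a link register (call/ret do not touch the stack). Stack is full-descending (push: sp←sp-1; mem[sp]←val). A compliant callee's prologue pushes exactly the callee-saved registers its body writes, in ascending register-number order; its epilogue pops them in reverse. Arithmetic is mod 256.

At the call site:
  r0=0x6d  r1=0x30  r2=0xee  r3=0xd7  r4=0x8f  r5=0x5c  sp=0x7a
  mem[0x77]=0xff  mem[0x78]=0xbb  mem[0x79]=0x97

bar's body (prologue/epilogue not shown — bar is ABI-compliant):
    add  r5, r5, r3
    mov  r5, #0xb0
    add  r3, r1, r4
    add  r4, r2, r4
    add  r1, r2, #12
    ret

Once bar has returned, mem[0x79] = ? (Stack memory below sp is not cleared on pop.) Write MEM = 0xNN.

prologue: push r3 → mem[0x79]=0xd7, sp=0x79
body[0] add  r5, r5, r3 → r5=0x33
body[1] mov  r5, #0xb0 → r5=0xb0
body[2] add  r3, r1, r4 → r3=0xbf
body[3] add  r4, r2, r4 → r4=0x7d
body[4] add  r1, r2, #12 → r1=0xfa
epilogue: pop r3=0xd7, sp=0x7a
prologue pushed ['r3'] at ['0x79']

MEM = 0xd7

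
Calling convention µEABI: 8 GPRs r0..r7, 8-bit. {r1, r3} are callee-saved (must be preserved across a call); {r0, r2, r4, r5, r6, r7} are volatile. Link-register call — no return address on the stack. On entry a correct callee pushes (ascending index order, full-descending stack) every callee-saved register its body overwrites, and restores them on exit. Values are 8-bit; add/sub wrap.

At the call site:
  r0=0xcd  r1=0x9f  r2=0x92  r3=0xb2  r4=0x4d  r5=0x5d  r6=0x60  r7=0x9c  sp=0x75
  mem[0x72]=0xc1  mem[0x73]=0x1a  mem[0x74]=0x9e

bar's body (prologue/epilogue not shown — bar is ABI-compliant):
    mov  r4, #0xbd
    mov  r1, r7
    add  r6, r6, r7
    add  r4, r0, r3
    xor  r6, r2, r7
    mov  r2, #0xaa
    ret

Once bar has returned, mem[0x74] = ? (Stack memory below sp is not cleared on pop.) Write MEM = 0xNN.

prologue: push r1 -> mem[0x74]=0x9f, sp=0x74
body[0] mov  r4, #0xbd -> r4=0xbd
body[1] mov  r1, r7 -> r1=0x9c
body[2] add  r6, r6, r7 -> r6=0xfc
body[3] add  r4, r0, r3 -> r4=0x7f
body[4] xor  r6, r2, r7 -> r6=0x0e
body[5] mov  r2, #0xaa -> r2=0xaa
epilogue: pop r1=0x9f, sp=0x75
prologue pushed ['r1'] at ['0x74']

MEM = 0x9f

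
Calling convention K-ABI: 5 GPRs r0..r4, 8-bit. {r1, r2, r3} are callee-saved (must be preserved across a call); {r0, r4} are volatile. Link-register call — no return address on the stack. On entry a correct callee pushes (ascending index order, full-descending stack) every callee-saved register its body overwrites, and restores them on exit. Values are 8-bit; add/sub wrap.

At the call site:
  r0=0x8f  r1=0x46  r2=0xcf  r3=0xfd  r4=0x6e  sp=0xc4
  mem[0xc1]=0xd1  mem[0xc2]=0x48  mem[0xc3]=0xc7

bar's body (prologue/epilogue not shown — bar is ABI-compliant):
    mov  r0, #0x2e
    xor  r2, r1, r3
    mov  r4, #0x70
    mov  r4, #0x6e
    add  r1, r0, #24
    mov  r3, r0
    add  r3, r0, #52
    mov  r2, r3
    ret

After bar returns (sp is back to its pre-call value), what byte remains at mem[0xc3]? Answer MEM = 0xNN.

prologue: push r1 -> mem[0xc3]=0x46, sp=0xc3
prologue: push r2 -> mem[0xc2]=0xcf, sp=0xc2
prologue: push r3 -> mem[0xc1]=0xfd, sp=0xc1
body[0] mov  r0, #0x2e -> r0=0x2e
body[1] xor  r2, r1, r3 -> r2=0xbb
body[2] mov  r4, #0x70 -> r4=0x70
body[3] mov  r4, #0x6e -> r4=0x6e
body[4] add  r1, r0, #24 -> r1=0x46
body[5] mov  r3, r0 -> r3=0x2e
body[6] add  r3, r0, #52 -> r3=0x62
body[7] mov  r2, r3 -> r2=0x62
epilogue: pop r3=0xfd, sp=0xc2
epilogue: pop r2=0xcf, sp=0xc3
epilogue: pop r1=0x46, sp=0xc4
prologue pushed ['r1', 'r2', 'r3'] at ['0xc3', '0xc2', '0xc1']

MEM = 0x46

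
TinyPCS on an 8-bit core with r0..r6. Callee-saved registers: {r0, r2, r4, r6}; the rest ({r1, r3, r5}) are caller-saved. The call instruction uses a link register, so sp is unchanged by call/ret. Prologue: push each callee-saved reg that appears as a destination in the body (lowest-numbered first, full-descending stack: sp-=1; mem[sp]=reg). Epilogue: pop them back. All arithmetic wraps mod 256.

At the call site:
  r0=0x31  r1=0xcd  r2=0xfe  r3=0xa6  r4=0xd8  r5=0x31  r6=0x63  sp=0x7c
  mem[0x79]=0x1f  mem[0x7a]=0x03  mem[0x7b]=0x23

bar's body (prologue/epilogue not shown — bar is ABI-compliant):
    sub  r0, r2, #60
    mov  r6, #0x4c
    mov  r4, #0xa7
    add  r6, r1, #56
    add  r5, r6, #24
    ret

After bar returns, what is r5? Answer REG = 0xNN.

prologue: push r0 → mem[0x7b]=0x31, sp=0x7b
prologue: push r4 → mem[0x7a]=0xd8, sp=0x7a
prologue: push r6 → mem[0x79]=0x63, sp=0x79
body[0] sub  r0, r2, #60 → r0=0xc2
body[1] mov  r6, #0x4c → r6=0x4c
body[2] mov  r4, #0xa7 → r4=0xa7
body[3] add  r6, r1, #56 → r6=0x05
body[4] add  r5, r6, #24 → r5=0x1d
epilogue: pop r6=0x63, sp=0x7a
epilogue: pop r4=0xd8, sp=0x7b
epilogue: pop r0=0x31, sp=0x7c
r5 is caller-saved → body value

REG = 0x1d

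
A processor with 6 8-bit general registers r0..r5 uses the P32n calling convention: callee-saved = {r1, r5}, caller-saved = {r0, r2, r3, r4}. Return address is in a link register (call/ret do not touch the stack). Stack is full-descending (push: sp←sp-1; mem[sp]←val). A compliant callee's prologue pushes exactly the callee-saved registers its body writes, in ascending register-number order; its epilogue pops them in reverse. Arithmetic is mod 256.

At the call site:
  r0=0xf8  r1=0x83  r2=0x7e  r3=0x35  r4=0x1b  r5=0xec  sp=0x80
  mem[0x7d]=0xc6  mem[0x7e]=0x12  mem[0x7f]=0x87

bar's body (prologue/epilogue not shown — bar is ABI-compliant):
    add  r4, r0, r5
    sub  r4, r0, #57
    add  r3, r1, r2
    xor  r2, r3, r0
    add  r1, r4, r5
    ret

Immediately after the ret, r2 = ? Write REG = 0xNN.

REG = 0xf9

prologue: push r1 -> mem[0x7f]=0x83, sp=0x7f
body[0] add  r4, r0, r5 -> r4=0xe4
body[1] sub  r4, r0, #57 -> r4=0xbf
body[2] add  r3, r1, r2 -> r3=0x01
body[3] xor  r2, r3, r0 -> r2=0xf9
body[4] add  r1, r4, r5 -> r1=0xab
epilogue: pop r1=0x83, sp=0x80
r2 is caller-saved -> body value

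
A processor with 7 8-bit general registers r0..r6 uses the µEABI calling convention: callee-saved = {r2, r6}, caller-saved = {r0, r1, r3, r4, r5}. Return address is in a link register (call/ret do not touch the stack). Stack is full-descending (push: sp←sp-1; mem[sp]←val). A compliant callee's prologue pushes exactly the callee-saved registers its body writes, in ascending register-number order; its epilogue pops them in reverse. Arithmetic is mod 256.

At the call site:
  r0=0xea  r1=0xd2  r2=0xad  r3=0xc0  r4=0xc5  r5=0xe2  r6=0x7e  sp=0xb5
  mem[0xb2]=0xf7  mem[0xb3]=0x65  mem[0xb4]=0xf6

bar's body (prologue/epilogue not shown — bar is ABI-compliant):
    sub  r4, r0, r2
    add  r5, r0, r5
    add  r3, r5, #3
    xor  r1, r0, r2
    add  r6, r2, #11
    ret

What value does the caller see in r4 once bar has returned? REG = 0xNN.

prologue: push r6 → mem[0xb4]=0x7e, sp=0xb4
body[0] sub  r4, r0, r2 → r4=0x3d
body[1] add  r5, r0, r5 → r5=0xcc
body[2] add  r3, r5, #3 → r3=0xcf
body[3] xor  r1, r0, r2 → r1=0x47
body[4] add  r6, r2, #11 → r6=0xb8
epilogue: pop r6=0x7e, sp=0xb5
r4 is caller-saved → body value

REG = 0x3d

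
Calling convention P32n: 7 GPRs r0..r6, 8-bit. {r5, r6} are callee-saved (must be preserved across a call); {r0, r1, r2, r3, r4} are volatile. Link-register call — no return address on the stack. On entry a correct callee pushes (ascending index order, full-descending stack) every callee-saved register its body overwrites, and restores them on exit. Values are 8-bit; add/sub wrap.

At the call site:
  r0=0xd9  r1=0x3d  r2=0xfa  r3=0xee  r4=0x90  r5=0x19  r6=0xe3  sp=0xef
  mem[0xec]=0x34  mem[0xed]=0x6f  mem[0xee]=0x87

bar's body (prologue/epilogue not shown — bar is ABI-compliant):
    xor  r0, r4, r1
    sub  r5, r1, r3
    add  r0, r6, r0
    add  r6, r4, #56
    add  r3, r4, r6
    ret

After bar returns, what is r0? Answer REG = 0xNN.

prologue: push r5 -> mem[0xee]=0x19, sp=0xee
prologue: push r6 -> mem[0xed]=0xe3, sp=0xed
body[0] xor  r0, r4, r1 -> r0=0xad
body[1] sub  r5, r1, r3 -> r5=0x4f
body[2] add  r0, r6, r0 -> r0=0x90
body[3] add  r6, r4, #56 -> r6=0xc8
body[4] add  r3, r4, r6 -> r3=0x58
epilogue: pop r6=0xe3, sp=0xee
epilogue: pop r5=0x19, sp=0xef
r0 is caller-saved -> body value

REG = 0x90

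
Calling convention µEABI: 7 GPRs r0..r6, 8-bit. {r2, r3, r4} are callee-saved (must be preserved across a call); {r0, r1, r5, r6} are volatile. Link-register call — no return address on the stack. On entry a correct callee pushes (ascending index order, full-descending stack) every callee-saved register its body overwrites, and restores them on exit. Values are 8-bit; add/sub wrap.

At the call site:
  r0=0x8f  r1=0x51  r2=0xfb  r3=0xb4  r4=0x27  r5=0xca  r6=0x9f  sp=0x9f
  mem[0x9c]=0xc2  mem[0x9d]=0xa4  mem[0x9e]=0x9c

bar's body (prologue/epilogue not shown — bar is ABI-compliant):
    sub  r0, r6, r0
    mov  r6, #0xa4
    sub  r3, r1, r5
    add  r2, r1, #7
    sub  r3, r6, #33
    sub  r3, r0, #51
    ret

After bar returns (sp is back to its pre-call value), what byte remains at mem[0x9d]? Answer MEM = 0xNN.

MEM = 0xb4

prologue: push r2 -> mem[0x9e]=0xfb, sp=0x9e
prologue: push r3 -> mem[0x9d]=0xb4, sp=0x9d
body[0] sub  r0, r6, r0 -> r0=0x10
body[1] mov  r6, #0xa4 -> r6=0xa4
body[2] sub  r3, r1, r5 -> r3=0x87
body[3] add  r2, r1, #7 -> r2=0x58
body[4] sub  r3, r6, #33 -> r3=0x83
body[5] sub  r3, r0, #51 -> r3=0xdd
epilogue: pop r3=0xb4, sp=0x9e
epilogue: pop r2=0xfb, sp=0x9f
prologue pushed ['r2', 'r3'] at ['0x9e', '0x9d']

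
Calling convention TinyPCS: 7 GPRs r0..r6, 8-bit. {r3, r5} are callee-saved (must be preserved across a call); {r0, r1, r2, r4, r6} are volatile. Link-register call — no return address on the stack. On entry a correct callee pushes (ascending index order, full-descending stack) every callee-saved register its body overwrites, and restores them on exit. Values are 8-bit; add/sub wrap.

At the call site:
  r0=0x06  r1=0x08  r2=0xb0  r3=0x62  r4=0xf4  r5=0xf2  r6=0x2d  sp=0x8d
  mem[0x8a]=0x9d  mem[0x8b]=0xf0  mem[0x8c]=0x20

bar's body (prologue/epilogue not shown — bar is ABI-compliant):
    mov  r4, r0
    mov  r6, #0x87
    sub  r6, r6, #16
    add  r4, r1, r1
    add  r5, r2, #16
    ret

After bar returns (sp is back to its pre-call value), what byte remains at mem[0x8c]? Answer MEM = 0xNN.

MEM = 0xf2

prologue: push r5 → mem[0x8c]=0xf2, sp=0x8c
body[0] mov  r4, r0 → r4=0x06
body[1] mov  r6, #0x87 → r6=0x87
body[2] sub  r6, r6, #16 → r6=0x77
body[3] add  r4, r1, r1 → r4=0x10
body[4] add  r5, r2, #16 → r5=0xc0
epilogue: pop r5=0xf2, sp=0x8d
prologue pushed ['r5'] at ['0x8c']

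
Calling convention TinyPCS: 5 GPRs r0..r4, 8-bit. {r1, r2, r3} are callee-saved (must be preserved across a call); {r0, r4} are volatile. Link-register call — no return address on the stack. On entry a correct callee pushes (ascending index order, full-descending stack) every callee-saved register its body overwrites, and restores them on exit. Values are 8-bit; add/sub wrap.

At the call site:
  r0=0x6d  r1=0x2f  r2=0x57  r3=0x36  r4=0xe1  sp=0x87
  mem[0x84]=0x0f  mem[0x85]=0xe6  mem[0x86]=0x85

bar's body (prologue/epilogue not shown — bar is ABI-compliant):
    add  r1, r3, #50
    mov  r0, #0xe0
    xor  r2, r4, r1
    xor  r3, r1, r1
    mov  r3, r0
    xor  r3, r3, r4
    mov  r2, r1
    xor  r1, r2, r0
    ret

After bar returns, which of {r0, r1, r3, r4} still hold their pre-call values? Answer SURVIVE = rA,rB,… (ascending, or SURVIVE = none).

prologue: push r1 → mem[0x86]=0x2f, sp=0x86
prologue: push r2 → mem[0x85]=0x57, sp=0x85
prologue: push r3 → mem[0x84]=0x36, sp=0x84
body[0] add  r1, r3, #50 → r1=0x68
body[1] mov  r0, #0xe0 → r0=0xe0
body[2] xor  r2, r4, r1 → r2=0x89
body[3] xor  r3, r1, r1 → r3=0x00
body[4] mov  r3, r0 → r3=0xe0
body[5] xor  r3, r3, r4 → r3=0x01
body[6] mov  r2, r1 → r2=0x68
body[7] xor  r1, r2, r0 → r1=0x88
epilogue: pop r3=0x36, sp=0x85
epilogue: pop r2=0x57, sp=0x86
epilogue: pop r1=0x2f, sp=0x87
r0: caller-saved, written=True
r1: callee-saved, written=True
r3: callee-saved, written=True
r4: caller-saved, written=False

SURVIVE = r1,r3,r4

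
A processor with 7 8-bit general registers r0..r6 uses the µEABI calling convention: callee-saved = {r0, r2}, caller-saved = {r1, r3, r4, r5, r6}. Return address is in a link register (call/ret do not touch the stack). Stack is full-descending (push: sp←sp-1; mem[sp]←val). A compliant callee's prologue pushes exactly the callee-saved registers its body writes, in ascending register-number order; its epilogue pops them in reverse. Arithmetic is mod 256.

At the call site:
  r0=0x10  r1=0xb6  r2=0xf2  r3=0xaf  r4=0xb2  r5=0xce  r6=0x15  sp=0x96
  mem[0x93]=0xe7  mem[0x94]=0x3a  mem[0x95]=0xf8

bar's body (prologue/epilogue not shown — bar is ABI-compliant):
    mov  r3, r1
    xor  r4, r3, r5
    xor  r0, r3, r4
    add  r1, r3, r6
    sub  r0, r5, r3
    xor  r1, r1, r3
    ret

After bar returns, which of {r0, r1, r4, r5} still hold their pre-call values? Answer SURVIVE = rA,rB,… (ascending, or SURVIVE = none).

SURVIVE = r0,r5

prologue: push r0 → mem[0x95]=0x10, sp=0x95
body[0] mov  r3, r1 → r3=0xb6
body[1] xor  r4, r3, r5 → r4=0x78
body[2] xor  r0, r3, r4 → r0=0xce
body[3] add  r1, r3, r6 → r1=0xcb
body[4] sub  r0, r5, r3 → r0=0x18
body[5] xor  r1, r1, r3 → r1=0x7d
epilogue: pop r0=0x10, sp=0x96
r0: callee-saved, written=True
r1: caller-saved, written=True
r4: caller-saved, written=True
r5: caller-saved, written=False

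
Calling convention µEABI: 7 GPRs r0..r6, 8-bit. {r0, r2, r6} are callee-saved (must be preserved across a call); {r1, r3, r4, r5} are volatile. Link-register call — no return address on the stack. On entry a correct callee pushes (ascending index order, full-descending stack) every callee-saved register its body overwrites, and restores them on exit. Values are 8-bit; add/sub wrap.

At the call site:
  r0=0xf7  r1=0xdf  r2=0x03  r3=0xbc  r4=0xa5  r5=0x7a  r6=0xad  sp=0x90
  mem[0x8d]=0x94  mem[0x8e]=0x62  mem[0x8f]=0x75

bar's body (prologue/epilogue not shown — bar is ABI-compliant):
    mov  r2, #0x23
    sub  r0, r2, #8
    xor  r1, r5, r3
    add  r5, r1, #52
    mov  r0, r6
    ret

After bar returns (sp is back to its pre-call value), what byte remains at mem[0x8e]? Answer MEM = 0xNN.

MEM = 0x03

prologue: push r0 -> mem[0x8f]=0xf7, sp=0x8f
prologue: push r2 -> mem[0x8e]=0x03, sp=0x8e
body[0] mov  r2, #0x23 -> r2=0x23
body[1] sub  r0, r2, #8 -> r0=0x1b
body[2] xor  r1, r5, r3 -> r1=0xc6
body[3] add  r5, r1, #52 -> r5=0xfa
body[4] mov  r0, r6 -> r0=0xad
epilogue: pop r2=0x03, sp=0x8f
epilogue: pop r0=0xf7, sp=0x90
prologue pushed ['r0', 'r2'] at ['0x8f', '0x8e']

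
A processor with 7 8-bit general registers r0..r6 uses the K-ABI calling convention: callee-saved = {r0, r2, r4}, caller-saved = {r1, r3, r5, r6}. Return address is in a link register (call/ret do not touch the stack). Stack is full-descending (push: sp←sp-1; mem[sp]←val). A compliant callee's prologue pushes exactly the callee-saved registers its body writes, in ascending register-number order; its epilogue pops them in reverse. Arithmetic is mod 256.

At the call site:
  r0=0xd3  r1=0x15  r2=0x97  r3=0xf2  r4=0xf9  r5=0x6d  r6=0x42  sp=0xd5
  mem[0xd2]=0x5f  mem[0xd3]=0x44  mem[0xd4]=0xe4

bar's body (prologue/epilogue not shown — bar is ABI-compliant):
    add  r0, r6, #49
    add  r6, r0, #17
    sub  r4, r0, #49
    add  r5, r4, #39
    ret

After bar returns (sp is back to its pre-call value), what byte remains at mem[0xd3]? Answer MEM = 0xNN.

prologue: push r0 -> mem[0xd4]=0xd3, sp=0xd4
prologue: push r4 -> mem[0xd3]=0xf9, sp=0xd3
body[0] add  r0, r6, #49 -> r0=0x73
body[1] add  r6, r0, #17 -> r6=0x84
body[2] sub  r4, r0, #49 -> r4=0x42
body[3] add  r5, r4, #39 -> r5=0x69
epilogue: pop r4=0xf9, sp=0xd4
epilogue: pop r0=0xd3, sp=0xd5
prologue pushed ['r0', 'r4'] at ['0xd4', '0xd3']

MEM = 0xf9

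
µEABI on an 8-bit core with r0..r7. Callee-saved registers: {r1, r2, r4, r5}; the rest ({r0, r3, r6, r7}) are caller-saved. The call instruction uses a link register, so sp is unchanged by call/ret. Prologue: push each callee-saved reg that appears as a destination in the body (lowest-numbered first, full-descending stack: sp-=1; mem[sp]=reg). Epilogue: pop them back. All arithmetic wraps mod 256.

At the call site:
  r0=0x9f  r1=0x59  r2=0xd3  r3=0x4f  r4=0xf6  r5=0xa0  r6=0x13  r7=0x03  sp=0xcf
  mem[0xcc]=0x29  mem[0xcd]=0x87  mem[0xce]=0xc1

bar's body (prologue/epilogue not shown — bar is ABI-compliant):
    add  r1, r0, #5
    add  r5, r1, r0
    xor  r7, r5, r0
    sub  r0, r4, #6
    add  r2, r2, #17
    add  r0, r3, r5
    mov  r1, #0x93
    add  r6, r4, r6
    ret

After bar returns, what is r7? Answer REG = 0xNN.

REG = 0xdc

prologue: push r1 → mem[0xce]=0x59, sp=0xce
prologue: push r2 → mem[0xcd]=0xd3, sp=0xcd
prologue: push r5 → mem[0xcc]=0xa0, sp=0xcc
body[0] add  r1, r0, #5 → r1=0xa4
body[1] add  r5, r1, r0 → r5=0x43
body[2] xor  r7, r5, r0 → r7=0xdc
body[3] sub  r0, r4, #6 → r0=0xf0
body[4] add  r2, r2, #17 → r2=0xe4
body[5] add  r0, r3, r5 → r0=0x92
body[6] mov  r1, #0x93 → r1=0x93
body[7] add  r6, r4, r6 → r6=0x09
epilogue: pop r5=0xa0, sp=0xcd
epilogue: pop r2=0xd3, sp=0xce
epilogue: pop r1=0x59, sp=0xcf
r7 is caller-saved → body value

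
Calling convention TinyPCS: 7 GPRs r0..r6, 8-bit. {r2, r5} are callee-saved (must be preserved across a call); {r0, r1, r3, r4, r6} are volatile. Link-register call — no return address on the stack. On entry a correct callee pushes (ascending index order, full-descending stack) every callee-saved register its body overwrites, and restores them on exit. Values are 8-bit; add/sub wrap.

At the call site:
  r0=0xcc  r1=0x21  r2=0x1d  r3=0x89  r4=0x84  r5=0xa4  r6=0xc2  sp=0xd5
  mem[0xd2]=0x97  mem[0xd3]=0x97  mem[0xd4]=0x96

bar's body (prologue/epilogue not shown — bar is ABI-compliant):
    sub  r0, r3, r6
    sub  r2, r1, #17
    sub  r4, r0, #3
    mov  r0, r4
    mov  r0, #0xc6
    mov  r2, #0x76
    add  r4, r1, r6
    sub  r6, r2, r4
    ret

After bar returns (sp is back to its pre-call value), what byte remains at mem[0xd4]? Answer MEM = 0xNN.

MEM = 0x1d

prologue: push r2 → mem[0xd4]=0x1d, sp=0xd4
body[0] sub  r0, r3, r6 → r0=0xc7
body[1] sub  r2, r1, #17 → r2=0x10
body[2] sub  r4, r0, #3 → r4=0xc4
body[3] mov  r0, r4 → r0=0xc4
body[4] mov  r0, #0xc6 → r0=0xc6
body[5] mov  r2, #0x76 → r2=0x76
body[6] add  r4, r1, r6 → r4=0xe3
body[7] sub  r6, r2, r4 → r6=0x93
epilogue: pop r2=0x1d, sp=0xd5
prologue pushed ['r2'] at ['0xd4']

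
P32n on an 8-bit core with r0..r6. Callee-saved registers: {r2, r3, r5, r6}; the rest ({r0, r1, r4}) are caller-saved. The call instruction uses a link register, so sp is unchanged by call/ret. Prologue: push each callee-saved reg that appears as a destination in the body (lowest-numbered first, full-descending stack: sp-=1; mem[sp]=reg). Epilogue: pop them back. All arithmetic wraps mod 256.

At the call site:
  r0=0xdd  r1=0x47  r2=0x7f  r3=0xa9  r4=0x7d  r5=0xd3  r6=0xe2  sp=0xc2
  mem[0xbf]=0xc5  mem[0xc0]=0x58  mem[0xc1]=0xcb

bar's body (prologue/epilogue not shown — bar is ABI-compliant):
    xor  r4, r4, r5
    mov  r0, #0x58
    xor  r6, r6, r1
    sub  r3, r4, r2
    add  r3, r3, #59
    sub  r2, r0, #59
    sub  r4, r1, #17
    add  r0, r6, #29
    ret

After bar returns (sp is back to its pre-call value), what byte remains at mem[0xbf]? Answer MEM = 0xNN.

MEM = 0xe2

prologue: push r2 -> mem[0xc1]=0x7f, sp=0xc1
prologue: push r3 -> mem[0xc0]=0xa9, sp=0xc0
prologue: push r6 -> mem[0xbf]=0xe2, sp=0xbf
body[0] xor  r4, r4, r5 -> r4=0xae
body[1] mov  r0, #0x58 -> r0=0x58
body[2] xor  r6, r6, r1 -> r6=0xa5
body[3] sub  r3, r4, r2 -> r3=0x2f
body[4] add  r3, r3, #59 -> r3=0x6a
body[5] sub  r2, r0, #59 -> r2=0x1d
body[6] sub  r4, r1, #17 -> r4=0x36
body[7] add  r0, r6, #29 -> r0=0xc2
epilogue: pop r6=0xe2, sp=0xc0
epilogue: pop r3=0xa9, sp=0xc1
epilogue: pop r2=0x7f, sp=0xc2
prologue pushed ['r2', 'r3', 'r6'] at ['0xc1', '0xc0', '0xbf']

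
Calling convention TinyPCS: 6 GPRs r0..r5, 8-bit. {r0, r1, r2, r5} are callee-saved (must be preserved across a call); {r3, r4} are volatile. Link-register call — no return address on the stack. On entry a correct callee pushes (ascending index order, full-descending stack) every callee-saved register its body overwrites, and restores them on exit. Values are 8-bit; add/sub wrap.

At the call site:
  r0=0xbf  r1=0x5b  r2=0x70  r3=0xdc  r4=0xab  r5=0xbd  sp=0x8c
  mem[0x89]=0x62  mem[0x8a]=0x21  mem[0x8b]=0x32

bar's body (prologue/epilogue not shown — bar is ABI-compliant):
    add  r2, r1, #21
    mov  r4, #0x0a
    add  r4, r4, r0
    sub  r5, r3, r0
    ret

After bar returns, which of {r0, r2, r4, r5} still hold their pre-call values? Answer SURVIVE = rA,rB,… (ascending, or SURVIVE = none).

SURVIVE = r0,r2,r5

prologue: push r2 → mem[0x8b]=0x70, sp=0x8b
prologue: push r5 → mem[0x8a]=0xbd, sp=0x8a
body[0] add  r2, r1, #21 → r2=0x70
body[1] mov  r4, #0x0a → r4=0x0a
body[2] add  r4, r4, r0 → r4=0xc9
body[3] sub  r5, r3, r0 → r5=0x1d
epilogue: pop r5=0xbd, sp=0x8b
epilogue: pop r2=0x70, sp=0x8c
r0: callee-saved, written=False
r2: callee-saved, written=True
r4: caller-saved, written=True
r5: callee-saved, written=True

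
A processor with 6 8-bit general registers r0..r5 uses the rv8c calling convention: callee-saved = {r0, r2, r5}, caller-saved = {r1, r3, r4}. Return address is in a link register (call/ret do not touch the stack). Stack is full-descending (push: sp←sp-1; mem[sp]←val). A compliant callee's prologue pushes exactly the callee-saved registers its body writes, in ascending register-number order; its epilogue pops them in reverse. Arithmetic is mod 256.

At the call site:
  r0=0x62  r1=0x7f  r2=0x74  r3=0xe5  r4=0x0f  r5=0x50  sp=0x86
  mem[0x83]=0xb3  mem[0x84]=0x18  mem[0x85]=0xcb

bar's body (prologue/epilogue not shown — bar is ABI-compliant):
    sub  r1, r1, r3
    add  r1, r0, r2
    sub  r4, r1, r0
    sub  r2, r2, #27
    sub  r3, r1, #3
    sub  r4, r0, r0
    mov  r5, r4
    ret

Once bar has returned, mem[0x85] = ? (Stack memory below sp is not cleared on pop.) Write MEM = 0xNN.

MEM = 0x74

prologue: push r2 → mem[0x85]=0x74, sp=0x85
prologue: push r5 → mem[0x84]=0x50, sp=0x84
body[0] sub  r1, r1, r3 → r1=0x9a
body[1] add  r1, r0, r2 → r1=0xd6
body[2] sub  r4, r1, r0 → r4=0x74
body[3] sub  r2, r2, #27 → r2=0x59
body[4] sub  r3, r1, #3 → r3=0xd3
body[5] sub  r4, r0, r0 → r4=0x00
body[6] mov  r5, r4 → r5=0x00
epilogue: pop r5=0x50, sp=0x85
epilogue: pop r2=0x74, sp=0x86
prologue pushed ['r2', 'r5'] at ['0x85', '0x84']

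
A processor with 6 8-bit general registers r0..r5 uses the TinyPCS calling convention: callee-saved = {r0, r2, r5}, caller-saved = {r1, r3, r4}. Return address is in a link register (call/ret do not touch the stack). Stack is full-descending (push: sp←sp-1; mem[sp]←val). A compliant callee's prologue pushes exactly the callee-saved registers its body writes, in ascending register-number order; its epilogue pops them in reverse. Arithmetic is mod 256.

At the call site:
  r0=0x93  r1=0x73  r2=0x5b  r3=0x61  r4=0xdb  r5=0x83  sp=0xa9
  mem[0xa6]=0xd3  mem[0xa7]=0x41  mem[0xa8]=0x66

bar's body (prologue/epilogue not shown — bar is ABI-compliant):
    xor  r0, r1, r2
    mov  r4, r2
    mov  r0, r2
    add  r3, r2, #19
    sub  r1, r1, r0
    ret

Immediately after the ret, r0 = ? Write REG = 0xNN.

REG = 0x93

prologue: push r0 -> mem[0xa8]=0x93, sp=0xa8
body[0] xor  r0, r1, r2 -> r0=0x28
body[1] mov  r4, r2 -> r4=0x5b
body[2] mov  r0, r2 -> r0=0x5b
body[3] add  r3, r2, #19 -> r3=0x6e
body[4] sub  r1, r1, r0 -> r1=0x18
epilogue: pop r0=0x93, sp=0xa9
r0 is callee-saved -> restored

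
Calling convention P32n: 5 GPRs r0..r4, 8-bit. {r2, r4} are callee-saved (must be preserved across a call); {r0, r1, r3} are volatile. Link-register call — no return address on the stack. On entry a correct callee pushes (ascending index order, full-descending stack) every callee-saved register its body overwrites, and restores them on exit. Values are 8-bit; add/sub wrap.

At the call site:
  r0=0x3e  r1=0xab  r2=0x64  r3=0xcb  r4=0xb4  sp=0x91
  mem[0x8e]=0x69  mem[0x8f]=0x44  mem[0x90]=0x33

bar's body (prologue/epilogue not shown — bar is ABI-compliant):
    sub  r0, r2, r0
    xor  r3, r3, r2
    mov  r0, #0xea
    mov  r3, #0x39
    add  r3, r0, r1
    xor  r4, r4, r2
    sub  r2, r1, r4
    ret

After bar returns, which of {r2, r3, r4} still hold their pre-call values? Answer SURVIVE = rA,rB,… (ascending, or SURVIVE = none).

prologue: push r2 -> mem[0x90]=0x64, sp=0x90
prologue: push r4 -> mem[0x8f]=0xb4, sp=0x8f
body[0] sub  r0, r2, r0 -> r0=0x26
body[1] xor  r3, r3, r2 -> r3=0xaf
body[2] mov  r0, #0xea -> r0=0xea
body[3] mov  r3, #0x39 -> r3=0x39
body[4] add  r3, r0, r1 -> r3=0x95
body[5] xor  r4, r4, r2 -> r4=0xd0
body[6] sub  r2, r1, r4 -> r2=0xdb
epilogue: pop r4=0xb4, sp=0x90
epilogue: pop r2=0x64, sp=0x91
r2: callee-saved, written=True
r3: caller-saved, written=True
r4: callee-saved, written=True

SURVIVE = r2,r4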